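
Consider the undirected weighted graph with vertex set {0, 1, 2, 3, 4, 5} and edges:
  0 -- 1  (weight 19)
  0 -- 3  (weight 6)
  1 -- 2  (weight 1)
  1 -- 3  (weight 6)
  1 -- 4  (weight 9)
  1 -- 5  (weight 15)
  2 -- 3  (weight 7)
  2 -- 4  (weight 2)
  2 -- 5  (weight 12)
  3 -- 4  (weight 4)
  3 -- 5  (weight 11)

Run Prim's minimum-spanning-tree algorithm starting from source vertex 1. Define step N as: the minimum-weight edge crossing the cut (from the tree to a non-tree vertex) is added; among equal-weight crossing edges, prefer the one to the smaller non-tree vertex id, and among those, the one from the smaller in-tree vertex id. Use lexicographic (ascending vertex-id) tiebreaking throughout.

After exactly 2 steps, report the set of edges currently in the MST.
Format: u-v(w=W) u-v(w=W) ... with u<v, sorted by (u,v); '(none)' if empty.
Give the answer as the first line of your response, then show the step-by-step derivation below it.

1-2(w=1) 2-4(w=2)

step 1: add edge 1-2 (w=1); MST = {1-2(w=1)}
step 2: add edge 2-4 (w=2); MST = {1-2(w=1) 2-4(w=2)}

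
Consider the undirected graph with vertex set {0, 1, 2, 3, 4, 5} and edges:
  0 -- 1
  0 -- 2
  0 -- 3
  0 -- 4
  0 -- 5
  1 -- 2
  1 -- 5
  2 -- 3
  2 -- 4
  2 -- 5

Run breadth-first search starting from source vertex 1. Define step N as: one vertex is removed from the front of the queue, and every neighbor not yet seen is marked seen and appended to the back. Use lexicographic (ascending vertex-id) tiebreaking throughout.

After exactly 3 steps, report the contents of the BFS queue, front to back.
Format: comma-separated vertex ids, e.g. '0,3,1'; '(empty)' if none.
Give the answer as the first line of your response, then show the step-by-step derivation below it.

5,3,4

step 1: dequeue 1; queue=[0,2,5]; order=1
step 2: dequeue 0; queue=[2,5,3,4]; order=1,0
step 3: dequeue 2; queue=[5,3,4]; order=1,0,2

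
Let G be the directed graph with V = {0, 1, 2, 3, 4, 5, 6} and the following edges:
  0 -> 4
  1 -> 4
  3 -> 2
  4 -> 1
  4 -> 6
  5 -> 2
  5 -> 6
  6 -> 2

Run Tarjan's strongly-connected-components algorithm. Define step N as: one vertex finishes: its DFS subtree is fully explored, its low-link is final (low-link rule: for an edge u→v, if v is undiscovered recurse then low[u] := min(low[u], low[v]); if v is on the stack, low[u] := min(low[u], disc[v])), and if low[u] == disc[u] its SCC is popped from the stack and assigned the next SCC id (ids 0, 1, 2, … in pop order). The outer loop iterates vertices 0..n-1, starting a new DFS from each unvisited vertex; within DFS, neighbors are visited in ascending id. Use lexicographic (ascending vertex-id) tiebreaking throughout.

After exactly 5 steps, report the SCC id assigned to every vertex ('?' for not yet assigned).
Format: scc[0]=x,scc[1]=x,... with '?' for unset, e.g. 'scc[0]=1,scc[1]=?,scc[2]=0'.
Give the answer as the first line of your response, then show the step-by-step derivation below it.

scc[0]=3,scc[1]=2,scc[2]=0,scc[3]=?,scc[4]=2,scc[5]=?,scc[6]=1

step 1: low=(low[0]=0,low[1]=1,low[2]=?,low[3]=?,low[4]=1,low[5]=?,low[6]=?); scc=(scc[0]=?,scc[1]=?,scc[2]=?,scc[3]=?,scc[4]=?,scc[5]=?,scc[6]=?)
step 2: low=(low[0]=0,low[1]=1,low[2]=4,low[3]=?,low[4]=1,low[5]=?,low[6]=3); scc=(scc[0]=?,scc[1]=?,scc[2]=0,scc[3]=?,scc[4]=?,scc[5]=?,scc[6]=?)
step 3: low=(low[0]=0,low[1]=1,low[2]=4,low[3]=?,low[4]=1,low[5]=?,low[6]=3); scc=(scc[0]=?,scc[1]=?,scc[2]=0,scc[3]=?,scc[4]=?,scc[5]=?,scc[6]=1)
step 4: low=(low[0]=0,low[1]=1,low[2]=4,low[3]=?,low[4]=1,low[5]=?,low[6]=3); scc=(scc[0]=?,scc[1]=2,scc[2]=0,scc[3]=?,scc[4]=2,scc[5]=?,scc[6]=1)
step 5: low=(low[0]=0,low[1]=1,low[2]=4,low[3]=?,low[4]=1,low[5]=?,low[6]=3); scc=(scc[0]=3,scc[1]=2,scc[2]=0,scc[3]=?,scc[4]=2,scc[5]=?,scc[6]=1)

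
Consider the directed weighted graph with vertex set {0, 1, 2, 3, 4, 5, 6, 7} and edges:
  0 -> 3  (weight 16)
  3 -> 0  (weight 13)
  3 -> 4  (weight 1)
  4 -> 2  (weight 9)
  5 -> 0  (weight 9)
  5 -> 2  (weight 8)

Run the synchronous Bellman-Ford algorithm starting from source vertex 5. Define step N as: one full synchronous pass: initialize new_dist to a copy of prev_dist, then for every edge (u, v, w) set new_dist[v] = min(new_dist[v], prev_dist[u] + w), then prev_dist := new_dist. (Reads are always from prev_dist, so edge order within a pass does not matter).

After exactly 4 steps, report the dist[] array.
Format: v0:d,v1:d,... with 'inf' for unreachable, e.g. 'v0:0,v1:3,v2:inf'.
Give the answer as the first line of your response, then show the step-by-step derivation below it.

v0:9,v1:inf,v2:8,v3:25,v4:26,v5:0,v6:inf,v7:inf

step 1: dist = v0:9,v1:inf,v2:8,v3:inf,v4:inf,v5:0,v6:inf,v7:inf
step 2: dist = v0:9,v1:inf,v2:8,v3:25,v4:inf,v5:0,v6:inf,v7:inf
step 3: dist = v0:9,v1:inf,v2:8,v3:25,v4:26,v5:0,v6:inf,v7:inf
step 4: dist = v0:9,v1:inf,v2:8,v3:25,v4:26,v5:0,v6:inf,v7:inf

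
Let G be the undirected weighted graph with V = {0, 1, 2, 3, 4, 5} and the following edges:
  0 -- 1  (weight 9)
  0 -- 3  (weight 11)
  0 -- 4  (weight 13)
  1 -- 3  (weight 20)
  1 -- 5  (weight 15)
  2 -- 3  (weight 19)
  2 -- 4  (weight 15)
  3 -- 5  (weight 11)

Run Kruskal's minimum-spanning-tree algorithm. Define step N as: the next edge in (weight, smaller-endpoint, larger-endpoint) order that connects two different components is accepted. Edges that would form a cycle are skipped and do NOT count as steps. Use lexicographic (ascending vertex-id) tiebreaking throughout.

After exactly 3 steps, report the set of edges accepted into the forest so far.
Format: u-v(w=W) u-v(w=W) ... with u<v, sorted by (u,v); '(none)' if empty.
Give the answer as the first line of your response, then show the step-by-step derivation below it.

0-1(w=9) 0-3(w=11) 3-5(w=11)

step 1: add edge 0-1 (w=9); MST = {0-1(w=9)}
step 2: add edge 0-3 (w=11); MST = {0-1(w=9) 0-3(w=11)}
step 3: add edge 3-5 (w=11); MST = {0-1(w=9) 0-3(w=11) 3-5(w=11)}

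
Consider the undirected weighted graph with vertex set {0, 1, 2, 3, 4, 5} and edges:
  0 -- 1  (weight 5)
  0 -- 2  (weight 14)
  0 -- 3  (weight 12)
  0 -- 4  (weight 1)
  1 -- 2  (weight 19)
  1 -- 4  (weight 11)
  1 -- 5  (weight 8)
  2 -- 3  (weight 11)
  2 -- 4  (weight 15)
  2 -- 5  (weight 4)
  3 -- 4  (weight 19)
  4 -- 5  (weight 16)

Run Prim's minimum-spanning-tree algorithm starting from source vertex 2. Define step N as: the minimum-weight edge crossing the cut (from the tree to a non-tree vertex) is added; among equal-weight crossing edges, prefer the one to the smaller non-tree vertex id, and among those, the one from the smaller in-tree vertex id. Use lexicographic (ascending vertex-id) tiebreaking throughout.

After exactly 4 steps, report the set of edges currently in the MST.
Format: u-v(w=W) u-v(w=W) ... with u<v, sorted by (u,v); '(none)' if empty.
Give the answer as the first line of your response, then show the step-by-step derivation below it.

0-1(w=5) 0-4(w=1) 1-5(w=8) 2-5(w=4)

step 1: add edge 2-5 (w=4); MST = {2-5(w=4)}
step 2: add edge 1-5 (w=8); MST = {1-5(w=8) 2-5(w=4)}
step 3: add edge 0-1 (w=5); MST = {0-1(w=5) 1-5(w=8) 2-5(w=4)}
step 4: add edge 0-4 (w=1); MST = {0-1(w=5) 0-4(w=1) 1-5(w=8) 2-5(w=4)}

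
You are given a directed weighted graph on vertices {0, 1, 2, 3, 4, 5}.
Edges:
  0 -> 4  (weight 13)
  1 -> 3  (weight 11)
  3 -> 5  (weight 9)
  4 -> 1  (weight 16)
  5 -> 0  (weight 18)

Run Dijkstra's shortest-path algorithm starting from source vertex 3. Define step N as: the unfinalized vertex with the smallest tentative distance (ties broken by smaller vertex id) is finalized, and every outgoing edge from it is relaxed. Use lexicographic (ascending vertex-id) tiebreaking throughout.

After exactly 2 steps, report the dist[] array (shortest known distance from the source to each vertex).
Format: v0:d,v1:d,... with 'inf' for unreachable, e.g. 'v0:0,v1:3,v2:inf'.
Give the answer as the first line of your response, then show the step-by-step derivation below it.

v0:27,v1:inf,v2:inf,v3:0,v4:inf,v5:9

step 1: dist = v0:inf,v1:inf,v2:inf,v3:0,v4:inf,v5:9
step 2: dist = v0:27,v1:inf,v2:inf,v3:0,v4:inf,v5:9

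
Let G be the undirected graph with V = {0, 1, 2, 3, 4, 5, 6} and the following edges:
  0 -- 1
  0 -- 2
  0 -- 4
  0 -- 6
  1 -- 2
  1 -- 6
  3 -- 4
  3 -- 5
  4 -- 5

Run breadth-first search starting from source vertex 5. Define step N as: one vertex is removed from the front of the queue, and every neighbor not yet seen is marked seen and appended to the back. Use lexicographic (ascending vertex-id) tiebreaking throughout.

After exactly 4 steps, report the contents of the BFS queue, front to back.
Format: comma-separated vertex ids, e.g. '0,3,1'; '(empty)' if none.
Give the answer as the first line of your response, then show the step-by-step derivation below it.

1,2,6

step 1: dequeue 5; queue=[3,4]; order=5
step 2: dequeue 3; queue=[4]; order=5,3
step 3: dequeue 4; queue=[0]; order=5,3,4
step 4: dequeue 0; queue=[1,2,6]; order=5,3,4,0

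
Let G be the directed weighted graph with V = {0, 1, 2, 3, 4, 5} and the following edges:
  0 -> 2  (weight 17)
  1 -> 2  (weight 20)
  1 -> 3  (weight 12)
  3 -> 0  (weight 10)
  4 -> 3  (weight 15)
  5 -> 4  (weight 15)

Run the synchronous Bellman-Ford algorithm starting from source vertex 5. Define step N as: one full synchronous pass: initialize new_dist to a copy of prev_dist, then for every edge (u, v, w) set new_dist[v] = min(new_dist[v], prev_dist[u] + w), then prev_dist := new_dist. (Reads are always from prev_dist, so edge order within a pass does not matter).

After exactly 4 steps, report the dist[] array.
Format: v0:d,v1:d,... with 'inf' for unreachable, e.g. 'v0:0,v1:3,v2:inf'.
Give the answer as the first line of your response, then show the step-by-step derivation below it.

v0:40,v1:inf,v2:57,v3:30,v4:15,v5:0

step 1: dist = v0:inf,v1:inf,v2:inf,v3:inf,v4:15,v5:0
step 2: dist = v0:inf,v1:inf,v2:inf,v3:30,v4:15,v5:0
step 3: dist = v0:40,v1:inf,v2:inf,v3:30,v4:15,v5:0
step 4: dist = v0:40,v1:inf,v2:57,v3:30,v4:15,v5:0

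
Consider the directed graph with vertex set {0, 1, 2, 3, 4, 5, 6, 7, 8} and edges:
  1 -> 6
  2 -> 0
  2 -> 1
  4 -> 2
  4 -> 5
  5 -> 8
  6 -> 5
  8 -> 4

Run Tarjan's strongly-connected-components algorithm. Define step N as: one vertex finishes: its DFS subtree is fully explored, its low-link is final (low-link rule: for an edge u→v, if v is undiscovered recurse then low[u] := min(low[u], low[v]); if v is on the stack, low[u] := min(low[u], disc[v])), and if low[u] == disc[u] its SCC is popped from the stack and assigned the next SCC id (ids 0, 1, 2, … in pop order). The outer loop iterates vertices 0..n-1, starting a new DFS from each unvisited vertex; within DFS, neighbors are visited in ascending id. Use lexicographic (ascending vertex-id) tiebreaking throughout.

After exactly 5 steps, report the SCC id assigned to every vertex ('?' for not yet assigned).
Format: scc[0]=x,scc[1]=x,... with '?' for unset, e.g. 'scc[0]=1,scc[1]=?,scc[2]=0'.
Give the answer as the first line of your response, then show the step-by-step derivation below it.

scc[0]=0,scc[1]=?,scc[2]=?,scc[3]=?,scc[4]=?,scc[5]=?,scc[6]=?,scc[7]=?,scc[8]=?

step 1: low=(low[0]=0,low[1]=?,low[2]=?,low[3]=?,low[4]=?,low[5]=?,low[6]=?,low[7]=?,low[8]=?); scc=(scc[0]=0,scc[1]=?,scc[2]=?,scc[3]=?,scc[4]=?,scc[5]=?,scc[6]=?,scc[7]=?,scc[8]=?)
step 2: low=(low[0]=0,low[1]=1,low[2]=1,low[3]=?,low[4]=5,low[5]=3,low[6]=2,low[7]=?,low[8]=4); scc=(scc[0]=0,scc[1]=?,scc[2]=?,scc[3]=?,scc[4]=?,scc[5]=?,scc[6]=?,scc[7]=?,scc[8]=?)
step 3: low=(low[0]=0,low[1]=1,low[2]=1,low[3]=?,low[4]=1,low[5]=3,low[6]=2,low[7]=?,low[8]=4); scc=(scc[0]=0,scc[1]=?,scc[2]=?,scc[3]=?,scc[4]=?,scc[5]=?,scc[6]=?,scc[7]=?,scc[8]=?)
step 4: low=(low[0]=0,low[1]=1,low[2]=1,low[3]=?,low[4]=1,low[5]=3,low[6]=2,low[7]=?,low[8]=1); scc=(scc[0]=0,scc[1]=?,scc[2]=?,scc[3]=?,scc[4]=?,scc[5]=?,scc[6]=?,scc[7]=?,scc[8]=?)
step 5: low=(low[0]=0,low[1]=1,low[2]=1,low[3]=?,low[4]=1,low[5]=1,low[6]=2,low[7]=?,low[8]=1); scc=(scc[0]=0,scc[1]=?,scc[2]=?,scc[3]=?,scc[4]=?,scc[5]=?,scc[6]=?,scc[7]=?,scc[8]=?)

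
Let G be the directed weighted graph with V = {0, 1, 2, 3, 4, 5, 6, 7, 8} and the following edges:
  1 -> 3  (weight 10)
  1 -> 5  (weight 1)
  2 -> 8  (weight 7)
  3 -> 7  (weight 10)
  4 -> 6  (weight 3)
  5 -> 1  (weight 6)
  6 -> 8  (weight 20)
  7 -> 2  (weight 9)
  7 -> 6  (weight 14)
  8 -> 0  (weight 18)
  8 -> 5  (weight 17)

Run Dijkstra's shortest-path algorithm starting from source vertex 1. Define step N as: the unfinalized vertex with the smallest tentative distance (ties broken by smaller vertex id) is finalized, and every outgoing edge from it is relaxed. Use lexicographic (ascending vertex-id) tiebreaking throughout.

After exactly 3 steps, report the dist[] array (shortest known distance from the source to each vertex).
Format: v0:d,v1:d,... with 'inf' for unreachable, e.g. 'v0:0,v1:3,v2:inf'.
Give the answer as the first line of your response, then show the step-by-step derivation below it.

v0:inf,v1:0,v2:inf,v3:10,v4:inf,v5:1,v6:inf,v7:20,v8:inf

step 1: dist = v0:inf,v1:0,v2:inf,v3:10,v4:inf,v5:1,v6:inf,v7:inf,v8:inf
step 2: dist = v0:inf,v1:0,v2:inf,v3:10,v4:inf,v5:1,v6:inf,v7:inf,v8:inf
step 3: dist = v0:inf,v1:0,v2:inf,v3:10,v4:inf,v5:1,v6:inf,v7:20,v8:inf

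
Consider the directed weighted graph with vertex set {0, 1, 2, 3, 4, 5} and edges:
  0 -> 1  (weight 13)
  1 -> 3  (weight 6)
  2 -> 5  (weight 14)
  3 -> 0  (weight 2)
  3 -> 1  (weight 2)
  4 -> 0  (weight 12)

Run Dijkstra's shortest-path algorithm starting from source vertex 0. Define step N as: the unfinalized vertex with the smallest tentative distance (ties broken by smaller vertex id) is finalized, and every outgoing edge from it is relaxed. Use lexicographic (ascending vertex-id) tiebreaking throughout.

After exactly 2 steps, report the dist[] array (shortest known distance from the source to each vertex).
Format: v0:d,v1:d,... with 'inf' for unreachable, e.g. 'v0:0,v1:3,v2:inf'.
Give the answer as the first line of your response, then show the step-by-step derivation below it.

v0:0,v1:13,v2:inf,v3:19,v4:inf,v5:inf

step 1: dist = v0:0,v1:13,v2:inf,v3:inf,v4:inf,v5:inf
step 2: dist = v0:0,v1:13,v2:inf,v3:19,v4:inf,v5:inf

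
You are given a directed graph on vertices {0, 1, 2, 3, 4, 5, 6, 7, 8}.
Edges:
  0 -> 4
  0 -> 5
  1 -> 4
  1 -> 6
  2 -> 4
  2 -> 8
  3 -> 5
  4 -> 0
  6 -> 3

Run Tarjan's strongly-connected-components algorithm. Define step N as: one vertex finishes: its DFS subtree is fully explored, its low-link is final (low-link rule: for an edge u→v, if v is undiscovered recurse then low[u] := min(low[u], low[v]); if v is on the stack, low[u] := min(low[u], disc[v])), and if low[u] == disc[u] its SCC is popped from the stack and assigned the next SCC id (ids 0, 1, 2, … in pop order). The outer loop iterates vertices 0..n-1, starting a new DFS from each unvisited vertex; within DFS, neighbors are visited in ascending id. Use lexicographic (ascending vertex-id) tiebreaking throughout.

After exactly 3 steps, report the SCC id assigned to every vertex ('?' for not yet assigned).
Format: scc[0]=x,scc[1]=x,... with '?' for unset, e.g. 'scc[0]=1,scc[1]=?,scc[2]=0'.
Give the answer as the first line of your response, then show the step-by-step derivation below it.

scc[0]=1,scc[1]=?,scc[2]=?,scc[3]=?,scc[4]=1,scc[5]=0,scc[6]=?,scc[7]=?,scc[8]=?

step 1: low=(low[0]=0,low[1]=?,low[2]=?,low[3]=?,low[4]=0,low[5]=?,low[6]=?,low[7]=?,low[8]=?); scc=(scc[0]=?,scc[1]=?,scc[2]=?,scc[3]=?,scc[4]=?,scc[5]=?,scc[6]=?,scc[7]=?,scc[8]=?)
step 2: low=(low[0]=0,low[1]=?,low[2]=?,low[3]=?,low[4]=0,low[5]=2,low[6]=?,low[7]=?,low[8]=?); scc=(scc[0]=?,scc[1]=?,scc[2]=?,scc[3]=?,scc[4]=?,scc[5]=0,scc[6]=?,scc[7]=?,scc[8]=?)
step 3: low=(low[0]=0,low[1]=?,low[2]=?,low[3]=?,low[4]=0,low[5]=2,low[6]=?,low[7]=?,low[8]=?); scc=(scc[0]=1,scc[1]=?,scc[2]=?,scc[3]=?,scc[4]=1,scc[5]=0,scc[6]=?,scc[7]=?,scc[8]=?)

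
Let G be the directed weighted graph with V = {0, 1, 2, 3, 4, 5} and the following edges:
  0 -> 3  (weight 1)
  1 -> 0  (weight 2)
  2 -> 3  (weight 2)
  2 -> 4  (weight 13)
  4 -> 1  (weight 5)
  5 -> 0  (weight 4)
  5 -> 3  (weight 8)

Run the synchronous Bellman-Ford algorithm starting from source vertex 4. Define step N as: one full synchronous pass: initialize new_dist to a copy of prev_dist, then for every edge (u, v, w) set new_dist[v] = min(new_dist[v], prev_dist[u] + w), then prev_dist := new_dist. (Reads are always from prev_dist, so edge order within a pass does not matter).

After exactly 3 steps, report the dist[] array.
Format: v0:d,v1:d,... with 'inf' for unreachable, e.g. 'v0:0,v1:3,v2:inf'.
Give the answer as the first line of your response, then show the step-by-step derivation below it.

v0:7,v1:5,v2:inf,v3:8,v4:0,v5:inf

step 1: dist = v0:inf,v1:5,v2:inf,v3:inf,v4:0,v5:inf
step 2: dist = v0:7,v1:5,v2:inf,v3:inf,v4:0,v5:inf
step 3: dist = v0:7,v1:5,v2:inf,v3:8,v4:0,v5:inf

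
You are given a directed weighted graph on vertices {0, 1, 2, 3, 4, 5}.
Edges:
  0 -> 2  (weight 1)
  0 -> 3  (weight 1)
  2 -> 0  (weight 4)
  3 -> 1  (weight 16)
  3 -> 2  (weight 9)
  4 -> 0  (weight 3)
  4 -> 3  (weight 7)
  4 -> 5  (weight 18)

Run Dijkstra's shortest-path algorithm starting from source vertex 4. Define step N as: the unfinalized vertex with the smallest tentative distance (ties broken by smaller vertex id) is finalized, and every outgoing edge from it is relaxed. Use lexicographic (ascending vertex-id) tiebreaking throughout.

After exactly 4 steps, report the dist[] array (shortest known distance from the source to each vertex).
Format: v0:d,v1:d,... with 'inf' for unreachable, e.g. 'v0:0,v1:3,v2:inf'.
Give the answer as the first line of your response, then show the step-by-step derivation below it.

v0:3,v1:20,v2:4,v3:4,v4:0,v5:18

step 1: dist = v0:3,v1:inf,v2:inf,v3:7,v4:0,v5:18
step 2: dist = v0:3,v1:inf,v2:4,v3:4,v4:0,v5:18
step 3: dist = v0:3,v1:inf,v2:4,v3:4,v4:0,v5:18
step 4: dist = v0:3,v1:20,v2:4,v3:4,v4:0,v5:18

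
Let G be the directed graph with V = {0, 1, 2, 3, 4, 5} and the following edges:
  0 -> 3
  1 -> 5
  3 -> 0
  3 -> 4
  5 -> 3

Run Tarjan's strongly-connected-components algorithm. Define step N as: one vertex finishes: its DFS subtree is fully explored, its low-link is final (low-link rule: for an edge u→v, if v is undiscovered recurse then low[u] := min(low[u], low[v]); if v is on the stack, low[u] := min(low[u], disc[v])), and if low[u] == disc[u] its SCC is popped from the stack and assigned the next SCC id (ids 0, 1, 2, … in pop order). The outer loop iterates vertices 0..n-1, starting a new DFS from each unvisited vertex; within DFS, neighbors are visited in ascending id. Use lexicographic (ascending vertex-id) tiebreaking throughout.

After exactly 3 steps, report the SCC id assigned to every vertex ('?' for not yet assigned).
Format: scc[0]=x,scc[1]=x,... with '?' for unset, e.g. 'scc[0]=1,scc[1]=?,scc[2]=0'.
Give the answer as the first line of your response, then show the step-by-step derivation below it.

scc[0]=1,scc[1]=?,scc[2]=?,scc[3]=1,scc[4]=0,scc[5]=?

step 1: low=(low[0]=0,low[1]=?,low[2]=?,low[3]=0,low[4]=2,low[5]=?); scc=(scc[0]=?,scc[1]=?,scc[2]=?,scc[3]=?,scc[4]=0,scc[5]=?)
step 2: low=(low[0]=0,low[1]=?,low[2]=?,low[3]=0,low[4]=2,low[5]=?); scc=(scc[0]=?,scc[1]=?,scc[2]=?,scc[3]=?,scc[4]=0,scc[5]=?)
step 3: low=(low[0]=0,low[1]=?,low[2]=?,low[3]=0,low[4]=2,low[5]=?); scc=(scc[0]=1,scc[1]=?,scc[2]=?,scc[3]=1,scc[4]=0,scc[5]=?)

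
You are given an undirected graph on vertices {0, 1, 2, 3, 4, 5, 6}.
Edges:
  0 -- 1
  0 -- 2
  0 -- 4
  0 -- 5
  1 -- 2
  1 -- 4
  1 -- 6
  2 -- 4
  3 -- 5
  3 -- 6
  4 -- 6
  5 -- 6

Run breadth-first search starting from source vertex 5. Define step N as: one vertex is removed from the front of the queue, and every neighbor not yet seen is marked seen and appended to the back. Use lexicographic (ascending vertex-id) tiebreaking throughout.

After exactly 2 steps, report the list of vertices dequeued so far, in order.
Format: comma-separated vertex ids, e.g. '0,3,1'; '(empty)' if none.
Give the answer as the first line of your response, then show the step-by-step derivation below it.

5,0

step 1: dequeue 5; queue=[0,3,6]; order=5
step 2: dequeue 0; queue=[3,6,1,2,4]; order=5,0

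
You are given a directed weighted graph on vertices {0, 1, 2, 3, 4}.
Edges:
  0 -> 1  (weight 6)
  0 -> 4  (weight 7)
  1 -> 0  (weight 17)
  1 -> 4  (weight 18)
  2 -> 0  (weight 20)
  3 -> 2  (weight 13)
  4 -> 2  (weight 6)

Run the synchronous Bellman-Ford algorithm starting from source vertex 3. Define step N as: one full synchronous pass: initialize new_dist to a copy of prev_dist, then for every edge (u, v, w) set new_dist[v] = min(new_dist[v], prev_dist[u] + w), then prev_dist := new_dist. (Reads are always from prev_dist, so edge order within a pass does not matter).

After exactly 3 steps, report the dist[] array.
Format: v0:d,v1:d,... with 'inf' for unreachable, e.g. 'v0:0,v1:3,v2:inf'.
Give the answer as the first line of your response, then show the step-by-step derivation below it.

v0:33,v1:39,v2:13,v3:0,v4:40

step 1: dist = v0:inf,v1:inf,v2:13,v3:0,v4:inf
step 2: dist = v0:33,v1:inf,v2:13,v3:0,v4:inf
step 3: dist = v0:33,v1:39,v2:13,v3:0,v4:40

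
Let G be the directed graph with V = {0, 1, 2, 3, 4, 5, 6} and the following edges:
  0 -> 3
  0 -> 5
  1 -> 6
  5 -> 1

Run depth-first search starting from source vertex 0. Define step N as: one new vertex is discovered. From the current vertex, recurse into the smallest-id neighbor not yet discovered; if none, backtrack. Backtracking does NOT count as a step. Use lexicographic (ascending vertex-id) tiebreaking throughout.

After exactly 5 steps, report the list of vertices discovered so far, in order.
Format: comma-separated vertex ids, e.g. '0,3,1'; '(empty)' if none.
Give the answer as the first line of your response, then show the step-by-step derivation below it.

0,3,5,1,6

step 1: discover 0; path=0; order=0
step 2: discover 3; path=0>3; order=0,3
step 3: discover 5; path=0>5; order=0,3,5
step 4: discover 1; path=0>5>1; order=0,3,5,1
step 5: discover 6; path=0>5>1>6; order=0,3,5,1,6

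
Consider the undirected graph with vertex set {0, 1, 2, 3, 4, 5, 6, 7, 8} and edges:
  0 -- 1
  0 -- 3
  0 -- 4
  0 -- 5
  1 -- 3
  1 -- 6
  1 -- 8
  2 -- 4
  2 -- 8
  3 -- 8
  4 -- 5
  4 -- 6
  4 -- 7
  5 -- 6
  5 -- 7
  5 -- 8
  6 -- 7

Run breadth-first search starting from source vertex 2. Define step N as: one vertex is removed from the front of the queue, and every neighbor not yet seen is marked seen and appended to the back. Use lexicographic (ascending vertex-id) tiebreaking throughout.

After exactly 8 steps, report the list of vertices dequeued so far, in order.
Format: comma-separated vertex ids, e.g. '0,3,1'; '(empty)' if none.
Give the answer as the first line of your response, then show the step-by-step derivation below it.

2,4,8,0,5,6,7,1

step 1: dequeue 2; queue=[4,8]; order=2
step 2: dequeue 4; queue=[8,0,5,6,7]; order=2,4
step 3: dequeue 8; queue=[0,5,6,7,1,3]; order=2,4,8
step 4: dequeue 0; queue=[5,6,7,1,3]; order=2,4,8,0
step 5: dequeue 5; queue=[6,7,1,3]; order=2,4,8,0,5
step 6: dequeue 6; queue=[7,1,3]; order=2,4,8,0,5,6
step 7: dequeue 7; queue=[1,3]; order=2,4,8,0,5,6,7
step 8: dequeue 1; queue=[3]; order=2,4,8,0,5,6,7,1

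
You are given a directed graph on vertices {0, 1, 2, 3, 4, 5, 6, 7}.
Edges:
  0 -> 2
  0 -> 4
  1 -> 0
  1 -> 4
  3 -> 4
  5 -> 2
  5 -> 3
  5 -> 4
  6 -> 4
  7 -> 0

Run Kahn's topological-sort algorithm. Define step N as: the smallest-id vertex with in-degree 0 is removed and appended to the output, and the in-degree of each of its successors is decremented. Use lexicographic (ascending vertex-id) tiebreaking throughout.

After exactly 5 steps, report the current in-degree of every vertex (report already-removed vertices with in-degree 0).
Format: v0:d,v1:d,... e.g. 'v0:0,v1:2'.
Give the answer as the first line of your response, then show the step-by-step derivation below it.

v0:0,v1:0,v2:1,v3:0,v4:1,v5:0,v6:0,v7:0

step 1: output 1; order=[1]; indeg=(1,0,2,1,4,0,0,0)
step 2: output 5; order=[1,5]; indeg=(1,0,1,0,3,0,0,0)
step 3: output 3; order=[1,5,3]; indeg=(1,0,1,0,2,0,0,0)
step 4: output 6; order=[1,5,3,6]; indeg=(1,0,1,0,1,0,0,0)
step 5: output 7; order=[1,5,3,6,7]; indeg=(0,0,1,0,1,0,0,0)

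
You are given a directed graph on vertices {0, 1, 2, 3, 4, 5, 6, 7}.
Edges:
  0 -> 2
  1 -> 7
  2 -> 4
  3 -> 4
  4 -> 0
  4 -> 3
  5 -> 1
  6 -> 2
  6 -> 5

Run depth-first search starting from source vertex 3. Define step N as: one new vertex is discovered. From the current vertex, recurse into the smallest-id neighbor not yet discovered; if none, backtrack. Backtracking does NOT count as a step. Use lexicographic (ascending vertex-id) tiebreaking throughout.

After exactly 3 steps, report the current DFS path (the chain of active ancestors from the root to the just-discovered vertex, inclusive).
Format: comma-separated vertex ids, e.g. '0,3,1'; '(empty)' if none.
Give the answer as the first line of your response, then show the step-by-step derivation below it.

3,4,0

step 1: discover 3; path=3; order=3
step 2: discover 4; path=3>4; order=3,4
step 3: discover 0; path=3>4>0; order=3,4,0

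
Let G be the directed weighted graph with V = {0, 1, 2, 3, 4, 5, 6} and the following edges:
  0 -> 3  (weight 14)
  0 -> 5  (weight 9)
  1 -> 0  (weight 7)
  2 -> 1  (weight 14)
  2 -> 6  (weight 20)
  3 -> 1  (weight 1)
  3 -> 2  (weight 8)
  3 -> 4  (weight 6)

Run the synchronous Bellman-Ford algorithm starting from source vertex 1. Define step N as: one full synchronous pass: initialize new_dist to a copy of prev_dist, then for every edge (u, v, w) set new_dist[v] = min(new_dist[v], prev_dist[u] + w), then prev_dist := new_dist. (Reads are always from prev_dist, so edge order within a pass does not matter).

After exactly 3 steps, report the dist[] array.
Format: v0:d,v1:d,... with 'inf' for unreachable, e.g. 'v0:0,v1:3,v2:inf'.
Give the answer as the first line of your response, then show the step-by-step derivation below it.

v0:7,v1:0,v2:29,v3:21,v4:27,v5:16,v6:inf

step 1: dist = v0:7,v1:0,v2:inf,v3:inf,v4:inf,v5:inf,v6:inf
step 2: dist = v0:7,v1:0,v2:inf,v3:21,v4:inf,v5:16,v6:inf
step 3: dist = v0:7,v1:0,v2:29,v3:21,v4:27,v5:16,v6:inf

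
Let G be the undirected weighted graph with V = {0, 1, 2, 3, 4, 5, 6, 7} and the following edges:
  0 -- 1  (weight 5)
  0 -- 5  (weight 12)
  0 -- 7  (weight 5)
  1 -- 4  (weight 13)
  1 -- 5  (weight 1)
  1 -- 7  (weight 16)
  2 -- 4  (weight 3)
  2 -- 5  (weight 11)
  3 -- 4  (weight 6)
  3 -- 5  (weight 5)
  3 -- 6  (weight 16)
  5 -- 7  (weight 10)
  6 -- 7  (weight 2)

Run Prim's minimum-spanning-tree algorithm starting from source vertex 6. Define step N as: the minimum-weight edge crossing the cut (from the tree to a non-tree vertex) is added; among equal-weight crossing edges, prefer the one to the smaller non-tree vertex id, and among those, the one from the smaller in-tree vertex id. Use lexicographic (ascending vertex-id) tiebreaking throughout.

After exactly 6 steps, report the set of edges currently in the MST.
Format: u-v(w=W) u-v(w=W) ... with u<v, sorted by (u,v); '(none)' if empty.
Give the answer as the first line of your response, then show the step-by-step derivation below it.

0-1(w=5) 0-7(w=5) 1-5(w=1) 3-4(w=6) 3-5(w=5) 6-7(w=2)

step 1: add edge 6-7 (w=2); MST = {6-7(w=2)}
step 2: add edge 0-7 (w=5); MST = {0-7(w=5) 6-7(w=2)}
step 3: add edge 0-1 (w=5); MST = {0-1(w=5) 0-7(w=5) 6-7(w=2)}
step 4: add edge 1-5 (w=1); MST = {0-1(w=5) 0-7(w=5) 1-5(w=1) 6-7(w=2)}
step 5: add edge 3-5 (w=5); MST = {0-1(w=5) 0-7(w=5) 1-5(w=1) 3-5(w=5) 6-7(w=2)}
step 6: add edge 3-4 (w=6); MST = {0-1(w=5) 0-7(w=5) 1-5(w=1) 3-4(w=6) 3-5(w=5) 6-7(w=2)}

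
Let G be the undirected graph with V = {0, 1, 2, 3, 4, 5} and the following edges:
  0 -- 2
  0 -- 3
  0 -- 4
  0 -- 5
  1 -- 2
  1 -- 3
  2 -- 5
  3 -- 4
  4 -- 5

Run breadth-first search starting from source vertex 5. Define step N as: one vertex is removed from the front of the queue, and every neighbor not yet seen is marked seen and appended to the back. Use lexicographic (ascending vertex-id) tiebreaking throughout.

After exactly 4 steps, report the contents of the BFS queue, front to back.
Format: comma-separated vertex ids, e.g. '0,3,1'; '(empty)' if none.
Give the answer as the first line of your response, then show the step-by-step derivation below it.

3,1

step 1: dequeue 5; queue=[0,2,4]; order=5
step 2: dequeue 0; queue=[2,4,3]; order=5,0
step 3: dequeue 2; queue=[4,3,1]; order=5,0,2
step 4: dequeue 4; queue=[3,1]; order=5,0,2,4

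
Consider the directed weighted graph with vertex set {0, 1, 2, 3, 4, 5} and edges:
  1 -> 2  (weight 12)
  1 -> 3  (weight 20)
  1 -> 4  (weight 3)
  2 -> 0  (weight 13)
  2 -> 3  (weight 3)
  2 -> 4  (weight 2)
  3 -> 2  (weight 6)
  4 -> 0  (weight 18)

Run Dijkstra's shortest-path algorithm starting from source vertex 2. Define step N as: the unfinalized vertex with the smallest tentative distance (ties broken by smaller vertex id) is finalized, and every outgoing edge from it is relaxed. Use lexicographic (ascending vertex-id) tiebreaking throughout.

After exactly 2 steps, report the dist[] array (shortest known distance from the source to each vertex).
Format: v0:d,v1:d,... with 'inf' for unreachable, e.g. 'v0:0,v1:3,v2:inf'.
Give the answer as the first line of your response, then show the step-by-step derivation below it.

v0:13,v1:inf,v2:0,v3:3,v4:2,v5:inf

step 1: dist = v0:13,v1:inf,v2:0,v3:3,v4:2,v5:inf
step 2: dist = v0:13,v1:inf,v2:0,v3:3,v4:2,v5:inf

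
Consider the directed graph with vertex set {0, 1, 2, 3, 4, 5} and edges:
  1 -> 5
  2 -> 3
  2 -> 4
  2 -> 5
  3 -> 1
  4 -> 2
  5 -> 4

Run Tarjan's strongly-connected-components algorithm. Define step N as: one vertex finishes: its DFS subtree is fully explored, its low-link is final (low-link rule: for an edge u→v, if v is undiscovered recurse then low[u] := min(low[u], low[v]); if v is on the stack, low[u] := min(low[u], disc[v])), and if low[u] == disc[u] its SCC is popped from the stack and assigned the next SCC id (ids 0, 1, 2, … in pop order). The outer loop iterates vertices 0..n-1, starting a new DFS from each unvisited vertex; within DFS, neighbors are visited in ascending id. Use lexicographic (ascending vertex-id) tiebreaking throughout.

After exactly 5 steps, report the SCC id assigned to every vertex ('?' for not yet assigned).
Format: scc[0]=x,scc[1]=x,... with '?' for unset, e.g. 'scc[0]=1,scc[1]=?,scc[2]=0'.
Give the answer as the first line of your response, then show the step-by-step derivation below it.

scc[0]=0,scc[1]=?,scc[2]=?,scc[3]=?,scc[4]=?,scc[5]=?

step 1: low=(low[0]=0,low[1]=?,low[2]=?,low[3]=?,low[4]=?,low[5]=?); scc=(scc[0]=0,scc[1]=?,scc[2]=?,scc[3]=?,scc[4]=?,scc[5]=?)
step 2: low=(low[0]=0,low[1]=1,low[2]=4,low[3]=1,low[4]=3,low[5]=2); scc=(scc[0]=0,scc[1]=?,scc[2]=?,scc[3]=?,scc[4]=?,scc[5]=?)
step 3: low=(low[0]=0,low[1]=1,low[2]=1,low[3]=1,low[4]=3,low[5]=2); scc=(scc[0]=0,scc[1]=?,scc[2]=?,scc[3]=?,scc[4]=?,scc[5]=?)
step 4: low=(low[0]=0,low[1]=1,low[2]=1,low[3]=1,low[4]=1,low[5]=2); scc=(scc[0]=0,scc[1]=?,scc[2]=?,scc[3]=?,scc[4]=?,scc[5]=?)
step 5: low=(low[0]=0,low[1]=1,low[2]=1,low[3]=1,low[4]=1,low[5]=1); scc=(scc[0]=0,scc[1]=?,scc[2]=?,scc[3]=?,scc[4]=?,scc[5]=?)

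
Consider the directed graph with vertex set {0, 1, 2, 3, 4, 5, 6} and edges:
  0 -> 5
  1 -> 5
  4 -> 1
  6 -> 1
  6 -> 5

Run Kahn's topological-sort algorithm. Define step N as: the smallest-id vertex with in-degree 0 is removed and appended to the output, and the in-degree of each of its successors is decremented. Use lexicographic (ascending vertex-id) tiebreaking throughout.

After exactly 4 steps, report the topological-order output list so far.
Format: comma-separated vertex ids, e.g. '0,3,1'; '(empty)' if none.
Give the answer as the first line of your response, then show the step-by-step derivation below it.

0,2,3,4

step 1: output 0; order=[0]; indeg=(0,2,0,0,0,2,0)
step 2: output 2; order=[0,2]; indeg=(0,2,0,0,0,2,0)
step 3: output 3; order=[0,2,3]; indeg=(0,2,0,0,0,2,0)
step 4: output 4; order=[0,2,3,4]; indeg=(0,1,0,0,0,2,0)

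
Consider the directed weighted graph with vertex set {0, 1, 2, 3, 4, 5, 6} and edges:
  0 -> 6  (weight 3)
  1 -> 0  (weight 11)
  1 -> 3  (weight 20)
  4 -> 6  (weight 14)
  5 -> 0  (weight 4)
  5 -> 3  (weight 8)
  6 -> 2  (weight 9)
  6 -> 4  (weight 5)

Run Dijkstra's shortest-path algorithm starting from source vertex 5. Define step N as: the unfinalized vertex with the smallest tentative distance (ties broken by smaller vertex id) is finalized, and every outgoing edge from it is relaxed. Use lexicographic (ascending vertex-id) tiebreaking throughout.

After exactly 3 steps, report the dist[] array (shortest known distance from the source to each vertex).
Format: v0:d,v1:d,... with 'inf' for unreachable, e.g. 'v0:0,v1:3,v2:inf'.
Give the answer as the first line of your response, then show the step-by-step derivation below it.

v0:4,v1:inf,v2:16,v3:8,v4:12,v5:0,v6:7

step 1: dist = v0:4,v1:inf,v2:inf,v3:8,v4:inf,v5:0,v6:inf
step 2: dist = v0:4,v1:inf,v2:inf,v3:8,v4:inf,v5:0,v6:7
step 3: dist = v0:4,v1:inf,v2:16,v3:8,v4:12,v5:0,v6:7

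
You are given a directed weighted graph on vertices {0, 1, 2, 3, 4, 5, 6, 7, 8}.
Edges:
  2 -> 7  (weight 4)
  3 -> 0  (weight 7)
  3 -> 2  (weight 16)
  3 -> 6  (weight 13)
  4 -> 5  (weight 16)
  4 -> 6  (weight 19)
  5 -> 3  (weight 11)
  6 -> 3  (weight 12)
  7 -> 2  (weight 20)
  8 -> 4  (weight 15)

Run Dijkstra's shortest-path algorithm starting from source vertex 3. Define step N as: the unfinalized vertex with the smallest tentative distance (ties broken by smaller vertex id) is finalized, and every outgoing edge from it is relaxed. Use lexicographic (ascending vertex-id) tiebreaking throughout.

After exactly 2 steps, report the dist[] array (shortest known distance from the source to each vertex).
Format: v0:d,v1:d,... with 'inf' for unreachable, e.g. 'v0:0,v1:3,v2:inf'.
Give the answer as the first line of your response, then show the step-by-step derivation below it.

v0:7,v1:inf,v2:16,v3:0,v4:inf,v5:inf,v6:13,v7:inf,v8:inf

step 1: dist = v0:7,v1:inf,v2:16,v3:0,v4:inf,v5:inf,v6:13,v7:inf,v8:inf
step 2: dist = v0:7,v1:inf,v2:16,v3:0,v4:inf,v5:inf,v6:13,v7:inf,v8:inf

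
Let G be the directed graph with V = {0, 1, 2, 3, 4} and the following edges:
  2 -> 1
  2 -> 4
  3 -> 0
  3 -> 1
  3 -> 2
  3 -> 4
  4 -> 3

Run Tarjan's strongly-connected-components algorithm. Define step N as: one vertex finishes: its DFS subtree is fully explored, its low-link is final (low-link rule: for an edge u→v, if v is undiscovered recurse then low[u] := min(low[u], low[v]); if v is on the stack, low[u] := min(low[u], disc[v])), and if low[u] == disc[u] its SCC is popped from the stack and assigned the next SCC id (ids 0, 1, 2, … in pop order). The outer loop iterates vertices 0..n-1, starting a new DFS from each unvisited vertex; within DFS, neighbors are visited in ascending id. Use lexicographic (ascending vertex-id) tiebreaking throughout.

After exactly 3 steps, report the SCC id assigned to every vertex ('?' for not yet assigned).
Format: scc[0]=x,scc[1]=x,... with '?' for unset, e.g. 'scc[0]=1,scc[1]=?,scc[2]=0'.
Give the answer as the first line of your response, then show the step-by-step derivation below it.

scc[0]=0,scc[1]=1,scc[2]=?,scc[3]=?,scc[4]=?

step 1: low=(low[0]=0,low[1]=?,low[2]=?,low[3]=?,low[4]=?); scc=(scc[0]=0,scc[1]=?,scc[2]=?,scc[3]=?,scc[4]=?)
step 2: low=(low[0]=0,low[1]=1,low[2]=?,low[3]=?,low[4]=?); scc=(scc[0]=0,scc[1]=1,scc[2]=?,scc[3]=?,scc[4]=?)
step 3: low=(low[0]=0,low[1]=1,low[2]=2,low[3]=2,low[4]=3); scc=(scc[0]=0,scc[1]=1,scc[2]=?,scc[3]=?,scc[4]=?)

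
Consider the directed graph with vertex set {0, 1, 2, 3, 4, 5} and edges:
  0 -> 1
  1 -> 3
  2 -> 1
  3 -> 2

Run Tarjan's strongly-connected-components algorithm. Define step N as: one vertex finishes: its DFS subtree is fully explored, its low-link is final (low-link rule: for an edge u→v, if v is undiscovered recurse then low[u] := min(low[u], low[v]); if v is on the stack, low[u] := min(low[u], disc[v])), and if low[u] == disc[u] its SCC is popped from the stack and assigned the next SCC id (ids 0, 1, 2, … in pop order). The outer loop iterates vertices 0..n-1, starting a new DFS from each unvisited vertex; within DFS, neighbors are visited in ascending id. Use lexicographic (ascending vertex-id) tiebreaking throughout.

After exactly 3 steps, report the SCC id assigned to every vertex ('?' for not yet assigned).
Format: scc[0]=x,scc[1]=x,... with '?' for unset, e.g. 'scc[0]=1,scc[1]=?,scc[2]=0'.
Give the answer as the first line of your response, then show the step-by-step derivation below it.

scc[0]=?,scc[1]=0,scc[2]=0,scc[3]=0,scc[4]=?,scc[5]=?

step 1: low=(low[0]=0,low[1]=1,low[2]=1,low[3]=2,low[4]=?,low[5]=?); scc=(scc[0]=?,scc[1]=?,scc[2]=?,scc[3]=?,scc[4]=?,scc[5]=?)
step 2: low=(low[0]=0,low[1]=1,low[2]=1,low[3]=1,low[4]=?,low[5]=?); scc=(scc[0]=?,scc[1]=?,scc[2]=?,scc[3]=?,scc[4]=?,scc[5]=?)
step 3: low=(low[0]=0,low[1]=1,low[2]=1,low[3]=1,low[4]=?,low[5]=?); scc=(scc[0]=?,scc[1]=0,scc[2]=0,scc[3]=0,scc[4]=?,scc[5]=?)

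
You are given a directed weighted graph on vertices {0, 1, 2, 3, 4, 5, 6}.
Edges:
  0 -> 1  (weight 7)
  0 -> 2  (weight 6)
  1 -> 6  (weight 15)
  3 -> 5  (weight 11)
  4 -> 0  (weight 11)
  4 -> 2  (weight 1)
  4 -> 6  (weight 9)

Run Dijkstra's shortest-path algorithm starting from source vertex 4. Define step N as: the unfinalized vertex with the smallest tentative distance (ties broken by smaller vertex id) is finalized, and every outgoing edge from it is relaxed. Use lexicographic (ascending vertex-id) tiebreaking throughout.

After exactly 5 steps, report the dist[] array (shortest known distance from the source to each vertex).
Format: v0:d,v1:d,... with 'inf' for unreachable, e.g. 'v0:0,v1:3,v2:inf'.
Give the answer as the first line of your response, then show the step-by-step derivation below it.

v0:11,v1:18,v2:1,v3:inf,v4:0,v5:inf,v6:9

step 1: dist = v0:11,v1:inf,v2:1,v3:inf,v4:0,v5:inf,v6:9
step 2: dist = v0:11,v1:inf,v2:1,v3:inf,v4:0,v5:inf,v6:9
step 3: dist = v0:11,v1:inf,v2:1,v3:inf,v4:0,v5:inf,v6:9
step 4: dist = v0:11,v1:18,v2:1,v3:inf,v4:0,v5:inf,v6:9
step 5: dist = v0:11,v1:18,v2:1,v3:inf,v4:0,v5:inf,v6:9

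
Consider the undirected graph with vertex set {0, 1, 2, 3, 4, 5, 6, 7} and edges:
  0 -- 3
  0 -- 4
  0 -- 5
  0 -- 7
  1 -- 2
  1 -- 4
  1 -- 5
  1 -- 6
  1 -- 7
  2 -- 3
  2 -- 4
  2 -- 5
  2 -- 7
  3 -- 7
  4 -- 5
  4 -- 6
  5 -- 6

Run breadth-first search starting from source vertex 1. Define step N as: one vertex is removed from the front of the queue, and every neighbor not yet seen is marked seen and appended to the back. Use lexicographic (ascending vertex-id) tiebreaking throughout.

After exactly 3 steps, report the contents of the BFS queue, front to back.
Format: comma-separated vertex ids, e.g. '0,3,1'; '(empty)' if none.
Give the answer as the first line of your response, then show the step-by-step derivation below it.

5,6,7,3,0

step 1: dequeue 1; queue=[2,4,5,6,7]; order=1
step 2: dequeue 2; queue=[4,5,6,7,3]; order=1,2
step 3: dequeue 4; queue=[5,6,7,3,0]; order=1,2,4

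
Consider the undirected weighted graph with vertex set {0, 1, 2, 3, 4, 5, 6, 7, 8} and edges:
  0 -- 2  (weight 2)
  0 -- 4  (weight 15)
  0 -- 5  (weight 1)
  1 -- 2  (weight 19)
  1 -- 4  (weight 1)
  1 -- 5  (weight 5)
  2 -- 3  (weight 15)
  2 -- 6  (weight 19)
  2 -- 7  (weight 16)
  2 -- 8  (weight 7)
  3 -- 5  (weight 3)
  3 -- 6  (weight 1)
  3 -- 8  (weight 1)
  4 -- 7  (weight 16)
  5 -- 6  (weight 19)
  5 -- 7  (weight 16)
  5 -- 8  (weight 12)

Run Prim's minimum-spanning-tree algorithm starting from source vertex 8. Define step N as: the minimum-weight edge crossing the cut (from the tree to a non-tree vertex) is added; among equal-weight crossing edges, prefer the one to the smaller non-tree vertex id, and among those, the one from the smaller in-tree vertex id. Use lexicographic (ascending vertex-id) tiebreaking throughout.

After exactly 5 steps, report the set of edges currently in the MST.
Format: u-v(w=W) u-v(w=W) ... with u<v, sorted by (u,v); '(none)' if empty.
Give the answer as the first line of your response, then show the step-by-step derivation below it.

0-2(w=2) 0-5(w=1) 3-5(w=3) 3-6(w=1) 3-8(w=1)

step 1: add edge 3-8 (w=1); MST = {3-8(w=1)}
step 2: add edge 3-6 (w=1); MST = {3-6(w=1) 3-8(w=1)}
step 3: add edge 3-5 (w=3); MST = {3-5(w=3) 3-6(w=1) 3-8(w=1)}
step 4: add edge 0-5 (w=1); MST = {0-5(w=1) 3-5(w=3) 3-6(w=1) 3-8(w=1)}
step 5: add edge 0-2 (w=2); MST = {0-2(w=2) 0-5(w=1) 3-5(w=3) 3-6(w=1) 3-8(w=1)}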